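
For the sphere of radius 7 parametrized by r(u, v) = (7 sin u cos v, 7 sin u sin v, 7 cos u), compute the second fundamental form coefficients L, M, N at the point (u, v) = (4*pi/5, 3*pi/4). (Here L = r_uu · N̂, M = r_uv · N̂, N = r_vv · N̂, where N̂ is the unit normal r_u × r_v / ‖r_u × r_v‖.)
L = -7;  M = 0;  N = -35/8 + 7*sqrt(5)/8

Compute the unit normal N̂(u, v) = (sin(u)^2*cos(v)/Abs(sin(u)), sin(u)^2*sin(v)/Abs(sin(u)), sin(2*u)/(2*Abs(sin(u)))), and the second partials r_uu, r_uv, r_vv. Take dot products:
  L(u, v) = r_uu · N̂ = -7*sin(u)/Abs(sin(u)),
  M(u, v) = r_uv · N̂ = 0,
  N(u, v) = r_vv · N̂ = -7*sin(u)^3/Abs(sin(u)).
Evaluating at (u, v) = (4*pi/5, 3*pi/4):
  L = -7, M = 0, N = -35/8 + 7*sqrt(5)/8.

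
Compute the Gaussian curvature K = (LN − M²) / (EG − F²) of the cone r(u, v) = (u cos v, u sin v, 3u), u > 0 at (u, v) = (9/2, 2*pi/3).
K = 0

Coefficients of the first fundamental form: E = 10, F = 0, G = u^2.
Coefficients of the second fundamental form: L = 0, M = 0, N = 3*sqrt(10)*u^2/(10*Abs(u)).
Assemble K = (LN − M²)/(EG − F²) = 0. At (u, v) = (9/2, 2*pi/3): K = 0.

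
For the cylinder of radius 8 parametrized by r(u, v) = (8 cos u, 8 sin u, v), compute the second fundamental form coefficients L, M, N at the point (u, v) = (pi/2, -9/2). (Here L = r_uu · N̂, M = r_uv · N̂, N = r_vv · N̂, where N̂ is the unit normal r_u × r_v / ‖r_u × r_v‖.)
L = -8;  M = 0;  N = 0

Compute the unit normal N̂(u, v) = (cos(u), sin(u), 0), and the second partials r_uu, r_uv, r_vv. Take dot products:
  L(u, v) = r_uu · N̂ = -8,
  M(u, v) = r_uv · N̂ = 0,
  N(u, v) = r_vv · N̂ = 0.
Evaluating at (u, v) = (pi/2, -9/2):
  L = -8, M = 0, N = 0.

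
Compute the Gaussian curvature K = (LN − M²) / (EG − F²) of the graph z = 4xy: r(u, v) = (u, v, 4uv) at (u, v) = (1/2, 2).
K = -16/4761

Coefficients of the first fundamental form: E = 16*v^2 + 1, F = 16*u*v, G = 16*u^2 + 1.
Coefficients of the second fundamental form: L = 0, M = 4/sqrt(16*u^2 + 16*v^2 + 1), N = 0.
Assemble K = (LN − M²)/(EG − F²) = -16/(256*u^4 + 512*u^2*v^2 + 32*u^2 + 256*v^4 + 32*v^2 + 1). At (u, v) = (1/2, 2): K = -16/4761.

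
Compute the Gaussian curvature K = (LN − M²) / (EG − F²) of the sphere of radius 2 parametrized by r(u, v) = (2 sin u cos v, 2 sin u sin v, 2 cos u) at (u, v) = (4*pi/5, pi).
K = 1/4

Coefficients of the first fundamental form: E = 4, F = 0, G = 4*sin(u)^2.
Coefficients of the second fundamental form: L = -2*sin(u)/Abs(sin(u)), M = 0, N = -2*sin(u)^3/Abs(sin(u)).
Assemble K = (LN − M²)/(EG − F²) = 1/4. At (u, v) = (4*pi/5, pi): K = 1/4.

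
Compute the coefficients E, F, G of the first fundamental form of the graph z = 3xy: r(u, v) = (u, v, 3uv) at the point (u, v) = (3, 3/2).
E = 85/4;  F = 81/2;  G = 82

Partials: r_u = (1, 0, 3*v), r_v = (0, 1, 3*u). As functions of (u, v):
  E = r_u · r_u = 9*v^2 + 1,
  F = r_u · r_v = 9*u*v,
  G = r_v · r_v = 9*u^2 + 1.
Evaluating at (u, v) = (3, 3/2): E = 85/4, F = 81/2, G = 82.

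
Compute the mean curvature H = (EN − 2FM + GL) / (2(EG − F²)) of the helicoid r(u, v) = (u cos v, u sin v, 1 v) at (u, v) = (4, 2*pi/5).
H = 0

With E = 1, F = 0, G = u^2 + 1, L = 0, M = -1/sqrt(u^2 + 1), N = 0, assemble
  H = (EN − 2FM + GL) / (2(EG − F²)) = 0.
At (u, v) = (4, 2*pi/5): H = 0.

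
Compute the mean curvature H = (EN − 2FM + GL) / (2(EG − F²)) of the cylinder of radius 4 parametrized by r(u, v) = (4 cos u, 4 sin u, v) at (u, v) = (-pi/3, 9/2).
H = -1/8

With E = 16, F = 0, G = 1, L = -4, M = 0, N = 0, assemble
  H = (EN − 2FM + GL) / (2(EG − F²)) = -1/8.
At (u, v) = (-pi/3, 9/2): H = -1/8.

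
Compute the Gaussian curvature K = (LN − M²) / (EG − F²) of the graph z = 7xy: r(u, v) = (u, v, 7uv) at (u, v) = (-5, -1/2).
K = -784/24532209

Coefficients of the first fundamental form: E = 49*v^2 + 1, F = 49*u*v, G = 49*u^2 + 1.
Coefficients of the second fundamental form: L = 0, M = 7/sqrt(49*u^2 + 49*v^2 + 1), N = 0.
Assemble K = (LN − M²)/(EG − F²) = -49/(2401*u^4 + 4802*u^2*v^2 + 98*u^2 + 2401*v^4 + 98*v^2 + 1). At (u, v) = (-5, -1/2): K = -784/24532209.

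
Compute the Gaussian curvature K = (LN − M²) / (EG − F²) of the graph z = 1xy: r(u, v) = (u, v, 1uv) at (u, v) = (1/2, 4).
K = -16/4761

Coefficients of the first fundamental form: E = v^2 + 1, F = u*v, G = u^2 + 1.
Coefficients of the second fundamental form: L = 0, M = 1/sqrt(u^2 + v^2 + 1), N = 0.
Assemble K = (LN − M²)/(EG − F²) = 1/((u^2*v^2 - (u^2 + 1)*(v^2 + 1))*(u^2 + v^2 + 1)). At (u, v) = (1/2, 4): K = -16/4761.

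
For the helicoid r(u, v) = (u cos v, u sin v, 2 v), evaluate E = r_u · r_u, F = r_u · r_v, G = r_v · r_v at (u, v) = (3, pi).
E = 1;  F = 0;  G = 13

Partials: r_u = (cos(v), sin(v), 0), r_v = (-u*sin(v), u*cos(v), 2). As functions of (u, v):
  E = r_u · r_u = 1,
  F = r_u · r_v = 0,
  G = r_v · r_v = u^2 + 4.
Evaluating at (u, v) = (3, pi): E = 1, F = 0, G = 13.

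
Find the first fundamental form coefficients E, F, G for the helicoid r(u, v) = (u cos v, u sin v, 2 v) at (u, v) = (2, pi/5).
E = 1;  F = 0;  G = 8

Partials: r_u = (cos(v), sin(v), 0), r_v = (-u*sin(v), u*cos(v), 2). As functions of (u, v):
  E = r_u · r_u = 1,
  F = r_u · r_v = 0,
  G = r_v · r_v = u^2 + 4.
Evaluating at (u, v) = (2, pi/5): E = 1, F = 0, G = 8.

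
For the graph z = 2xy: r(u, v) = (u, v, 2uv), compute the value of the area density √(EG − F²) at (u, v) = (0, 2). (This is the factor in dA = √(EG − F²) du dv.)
√(EG − F²)|_{(0, 2)} = sqrt(17)

E = 4*v^2 + 1, F = 4*u*v, G = 4*u^2 + 1, so EG − F² = 4*u^2 + 4*v^2 + 1. Taking the positive square root: √(EG − F²) = sqrt(4*u^2 + 4*v^2 + 1). At (u, v) = (0, 2): sqrt(17).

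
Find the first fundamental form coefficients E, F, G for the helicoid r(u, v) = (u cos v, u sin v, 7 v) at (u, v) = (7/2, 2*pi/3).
E = 1;  F = 0;  G = 245/4

Partials: r_u = (cos(v), sin(v), 0), r_v = (-u*sin(v), u*cos(v), 7). As functions of (u, v):
  E = r_u · r_u = 1,
  F = r_u · r_v = 0,
  G = r_v · r_v = u^2 + 49.
Evaluating at (u, v) = (7/2, 2*pi/3): E = 1, F = 0, G = 245/4.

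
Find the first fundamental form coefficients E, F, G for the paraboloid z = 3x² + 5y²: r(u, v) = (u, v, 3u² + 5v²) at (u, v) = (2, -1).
E = 145;  F = -120;  G = 101

Partials: r_u = (1, 0, 6*u), r_v = (0, 1, 10*v). As functions of (u, v):
  E = r_u · r_u = 36*u^2 + 1,
  F = r_u · r_v = 60*u*v,
  G = r_v · r_v = 100*v^2 + 1.
Evaluating at (u, v) = (2, -1): E = 145, F = -120, G = 101.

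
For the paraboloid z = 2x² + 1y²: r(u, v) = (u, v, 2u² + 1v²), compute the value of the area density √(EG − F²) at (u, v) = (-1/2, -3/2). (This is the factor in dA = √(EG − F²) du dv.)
√(EG − F²)|_{(-1/2, -3/2)} = sqrt(14)

E = 16*u^2 + 1, F = 8*u*v, G = 4*v^2 + 1, so EG − F² = 16*u^2 + 4*v^2 + 1. Taking the positive square root: √(EG − F²) = sqrt(16*u^2 + 4*v^2 + 1). At (u, v) = (-1/2, -3/2): sqrt(14).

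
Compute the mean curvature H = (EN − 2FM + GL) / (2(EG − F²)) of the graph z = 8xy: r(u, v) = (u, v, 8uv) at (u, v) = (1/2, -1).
H = 256/729

With E = 64*v^2 + 1, F = 64*u*v, G = 64*u^2 + 1, L = 0, M = 8/sqrt(64*u^2 + 64*v^2 + 1), N = 0, assemble
  H = (EN − 2FM + GL) / (2(EG − F²)) = -512*u*v/(64*u^2 + 64*v^2 + 1)^(3/2).
At (u, v) = (1/2, -1): H = 256/729.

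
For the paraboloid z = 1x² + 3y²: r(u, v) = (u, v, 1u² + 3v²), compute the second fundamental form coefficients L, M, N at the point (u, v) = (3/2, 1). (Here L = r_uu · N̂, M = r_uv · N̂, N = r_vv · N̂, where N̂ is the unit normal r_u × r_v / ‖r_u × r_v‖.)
L = sqrt(46)/23;  M = 0;  N = 3*sqrt(46)/23

Compute the unit normal N̂(u, v) = (-2*u/sqrt(4*u^2 + 36*v^2 + 1), -6*v/sqrt(4*u^2 + 36*v^2 + 1), 1/sqrt(4*u^2 + 36*v^2 + 1)), and the second partials r_uu, r_uv, r_vv. Take dot products:
  L(u, v) = r_uu · N̂ = 2/sqrt(4*u^2 + 36*v^2 + 1),
  M(u, v) = r_uv · N̂ = 0,
  N(u, v) = r_vv · N̂ = 6/sqrt(4*u^2 + 36*v^2 + 1).
Evaluating at (u, v) = (3/2, 1):
  L = sqrt(46)/23, M = 0, N = 3*sqrt(46)/23.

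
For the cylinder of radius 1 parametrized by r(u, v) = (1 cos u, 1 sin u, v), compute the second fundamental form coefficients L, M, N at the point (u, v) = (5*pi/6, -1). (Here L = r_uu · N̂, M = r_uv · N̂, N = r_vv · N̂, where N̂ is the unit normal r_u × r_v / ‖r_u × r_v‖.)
L = -1;  M = 0;  N = 0

Compute the unit normal N̂(u, v) = (cos(u), sin(u), 0), and the second partials r_uu, r_uv, r_vv. Take dot products:
  L(u, v) = r_uu · N̂ = -1,
  M(u, v) = r_uv · N̂ = 0,
  N(u, v) = r_vv · N̂ = 0.
Evaluating at (u, v) = (5*pi/6, -1):
  L = -1, M = 0, N = 0.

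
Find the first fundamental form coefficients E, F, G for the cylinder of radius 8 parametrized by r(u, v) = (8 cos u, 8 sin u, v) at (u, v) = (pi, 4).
E = 64;  F = 0;  G = 1

Partials: r_u = (-8*sin(u), 8*cos(u), 0), r_v = (0, 0, 1). As functions of (u, v):
  E = r_u · r_u = 64,
  F = r_u · r_v = 0,
  G = r_v · r_v = 1.
Evaluating at (u, v) = (pi, 4): E = 64, F = 0, G = 1.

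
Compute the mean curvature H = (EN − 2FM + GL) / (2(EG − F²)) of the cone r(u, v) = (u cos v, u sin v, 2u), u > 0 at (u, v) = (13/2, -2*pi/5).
H = 2*sqrt(5)/65

With E = 5, F = 0, G = u^2, L = 0, M = 0, N = 2*sqrt(5)*u^2/(5*Abs(u)), assemble
  H = (EN − 2FM + GL) / (2(EG − F²)) = sqrt(5)/(5*Abs(u)).
At (u, v) = (13/2, -2*pi/5): H = 2*sqrt(5)/65.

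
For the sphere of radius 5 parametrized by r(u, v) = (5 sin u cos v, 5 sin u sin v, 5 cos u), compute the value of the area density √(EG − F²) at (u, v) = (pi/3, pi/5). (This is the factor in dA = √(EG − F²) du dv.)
√(EG − F²)|_{(pi/3, pi/5)} = 25*sqrt(3)/2

E = 25, F = 0, G = 25*sin(u)^2, so EG − F² = 625*sin(u)^2. Taking the positive square root: √(EG − F²) = 25*Abs(sin(u)). At (u, v) = (pi/3, pi/5): 25*sqrt(3)/2.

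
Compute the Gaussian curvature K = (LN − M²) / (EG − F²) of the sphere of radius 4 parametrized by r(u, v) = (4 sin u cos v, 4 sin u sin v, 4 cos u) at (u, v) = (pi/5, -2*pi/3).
K = 1/16

Coefficients of the first fundamental form: E = 16, F = 0, G = 16*sin(u)^2.
Coefficients of the second fundamental form: L = -4*sin(u)/Abs(sin(u)), M = 0, N = -4*sin(u)^3/Abs(sin(u)).
Assemble K = (LN − M²)/(EG − F²) = 1/16. At (u, v) = (pi/5, -2*pi/3): K = 1/16.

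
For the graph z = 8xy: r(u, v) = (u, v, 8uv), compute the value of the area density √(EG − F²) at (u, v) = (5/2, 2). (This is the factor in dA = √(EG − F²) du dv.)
√(EG − F²)|_{(5/2, 2)} = 3*sqrt(73)

E = 64*v^2 + 1, F = 64*u*v, G = 64*u^2 + 1, so EG − F² = 64*u^2 + 64*v^2 + 1. Taking the positive square root: √(EG − F²) = sqrt(64*u^2 + 64*v^2 + 1). At (u, v) = (5/2, 2): 3*sqrt(73).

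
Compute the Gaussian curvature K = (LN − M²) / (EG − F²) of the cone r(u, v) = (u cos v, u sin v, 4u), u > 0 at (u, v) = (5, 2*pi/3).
K = 0

Coefficients of the first fundamental form: E = 17, F = 0, G = u^2.
Coefficients of the second fundamental form: L = 0, M = 0, N = 4*sqrt(17)*u^2/(17*Abs(u)).
Assemble K = (LN − M²)/(EG − F²) = 0. At (u, v) = (5, 2*pi/3): K = 0.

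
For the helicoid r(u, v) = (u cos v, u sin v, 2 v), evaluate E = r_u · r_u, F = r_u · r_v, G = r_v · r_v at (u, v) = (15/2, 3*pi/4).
E = 1;  F = 0;  G = 241/4

Partials: r_u = (cos(v), sin(v), 0), r_v = (-u*sin(v), u*cos(v), 2). As functions of (u, v):
  E = r_u · r_u = 1,
  F = r_u · r_v = 0,
  G = r_v · r_v = u^2 + 4.
Evaluating at (u, v) = (15/2, 3*pi/4): E = 1, F = 0, G = 241/4.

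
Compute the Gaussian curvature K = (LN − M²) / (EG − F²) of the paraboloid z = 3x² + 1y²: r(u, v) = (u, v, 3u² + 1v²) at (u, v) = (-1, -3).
K = 12/5329

Coefficients of the first fundamental form: E = 36*u^2 + 1, F = 12*u*v, G = 4*v^2 + 1.
Coefficients of the second fundamental form: L = 6/sqrt(36*u^2 + 4*v^2 + 1), M = 0, N = 2/sqrt(36*u^2 + 4*v^2 + 1).
Assemble K = (LN − M²)/(EG − F²) = 12/(1296*u^4 + 288*u^2*v^2 + 72*u^2 + 16*v^4 + 8*v^2 + 1). At (u, v) = (-1, -3): K = 12/5329.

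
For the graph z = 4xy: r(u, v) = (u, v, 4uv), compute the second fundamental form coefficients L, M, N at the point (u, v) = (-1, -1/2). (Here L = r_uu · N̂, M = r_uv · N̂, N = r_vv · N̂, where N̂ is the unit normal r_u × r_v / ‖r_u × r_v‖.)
L = 0;  M = 4*sqrt(21)/21;  N = 0

Compute the unit normal N̂(u, v) = (-4*v/sqrt(16*u^2 + 16*v^2 + 1), -4*u/sqrt(16*u^2 + 16*v^2 + 1), 1/sqrt(16*u^2 + 16*v^2 + 1)), and the second partials r_uu, r_uv, r_vv. Take dot products:
  L(u, v) = r_uu · N̂ = 0,
  M(u, v) = r_uv · N̂ = 4/sqrt(16*u^2 + 16*v^2 + 1),
  N(u, v) = r_vv · N̂ = 0.
Evaluating at (u, v) = (-1, -1/2):
  L = 0, M = 4*sqrt(21)/21, N = 0.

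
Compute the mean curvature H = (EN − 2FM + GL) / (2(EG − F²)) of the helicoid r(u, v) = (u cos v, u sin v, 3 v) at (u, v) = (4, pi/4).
H = 0

With E = 1, F = 0, G = u^2 + 9, L = 0, M = -3/sqrt(u^2 + 9), N = 0, assemble
  H = (EN − 2FM + GL) / (2(EG − F²)) = 0.
At (u, v) = (4, pi/4): H = 0.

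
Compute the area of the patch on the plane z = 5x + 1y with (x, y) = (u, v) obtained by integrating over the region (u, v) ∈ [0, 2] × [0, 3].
Area = 18*sqrt(3)

Area = ∫∫ √(EG − F²) du dv with √(EG − F²) = 3*sqrt(3). Integrating over [0, 2] × [0, 3] gives 18*sqrt(3).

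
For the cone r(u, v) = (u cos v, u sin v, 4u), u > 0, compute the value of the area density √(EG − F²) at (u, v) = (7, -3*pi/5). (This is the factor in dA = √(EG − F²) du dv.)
√(EG − F²)|_{(7, -3*pi/5)} = 7*sqrt(17)

E = 17, F = 0, G = u^2, so EG − F² = 17*u^2. Taking the positive square root: √(EG − F²) = sqrt(17)*Abs(u). At (u, v) = (7, -3*pi/5): 7*sqrt(17).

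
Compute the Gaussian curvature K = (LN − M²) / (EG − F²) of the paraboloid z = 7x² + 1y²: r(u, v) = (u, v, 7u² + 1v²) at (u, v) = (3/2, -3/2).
K = 28/203401

Coefficients of the first fundamental form: E = 196*u^2 + 1, F = 28*u*v, G = 4*v^2 + 1.
Coefficients of the second fundamental form: L = 14/sqrt(196*u^2 + 4*v^2 + 1), M = 0, N = 2/sqrt(196*u^2 + 4*v^2 + 1).
Assemble K = (LN − M²)/(EG − F²) = 28/(38416*u^4 + 1568*u^2*v^2 + 392*u^2 + 16*v^4 + 8*v^2 + 1). At (u, v) = (3/2, -3/2): K = 28/203401.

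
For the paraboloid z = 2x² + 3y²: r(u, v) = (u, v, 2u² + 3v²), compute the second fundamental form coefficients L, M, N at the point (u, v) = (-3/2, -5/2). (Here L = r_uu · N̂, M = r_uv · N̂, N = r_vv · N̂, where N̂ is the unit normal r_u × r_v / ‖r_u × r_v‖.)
L = 2*sqrt(262)/131;  M = 0;  N = 3*sqrt(262)/131

Compute the unit normal N̂(u, v) = (-4*u/sqrt(16*u^2 + 36*v^2 + 1), -6*v/sqrt(16*u^2 + 36*v^2 + 1), 1/sqrt(16*u^2 + 36*v^2 + 1)), and the second partials r_uu, r_uv, r_vv. Take dot products:
  L(u, v) = r_uu · N̂ = 4/sqrt(16*u^2 + 36*v^2 + 1),
  M(u, v) = r_uv · N̂ = 0,
  N(u, v) = r_vv · N̂ = 6/sqrt(16*u^2 + 36*v^2 + 1).
Evaluating at (u, v) = (-3/2, -5/2):
  L = 2*sqrt(262)/131, M = 0, N = 3*sqrt(262)/131.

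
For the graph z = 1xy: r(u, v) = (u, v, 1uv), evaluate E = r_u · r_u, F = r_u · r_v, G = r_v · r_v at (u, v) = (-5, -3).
E = 10;  F = 15;  G = 26

Partials: r_u = (1, 0, v), r_v = (0, 1, u). As functions of (u, v):
  E = r_u · r_u = v^2 + 1,
  F = r_u · r_v = u*v,
  G = r_v · r_v = u^2 + 1.
Evaluating at (u, v) = (-5, -3): E = 10, F = 15, G = 26.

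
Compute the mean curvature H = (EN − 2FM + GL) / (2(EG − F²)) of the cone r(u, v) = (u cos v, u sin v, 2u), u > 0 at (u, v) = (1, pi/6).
H = sqrt(5)/5

With E = 5, F = 0, G = u^2, L = 0, M = 0, N = 2*sqrt(5)*u^2/(5*Abs(u)), assemble
  H = (EN − 2FM + GL) / (2(EG − F²)) = sqrt(5)/(5*Abs(u)).
At (u, v) = (1, pi/6): H = sqrt(5)/5.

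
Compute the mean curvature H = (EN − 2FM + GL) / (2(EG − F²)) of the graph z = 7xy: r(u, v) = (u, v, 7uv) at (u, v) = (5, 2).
H = -1715*sqrt(158)/337014

With E = 49*v^2 + 1, F = 49*u*v, G = 49*u^2 + 1, L = 0, M = 7/sqrt(49*u^2 + 49*v^2 + 1), N = 0, assemble
  H = (EN − 2FM + GL) / (2(EG − F²)) = -343*u*v/(49*u^2 + 49*v^2 + 1)^(3/2).
At (u, v) = (5, 2): H = -1715*sqrt(158)/337014.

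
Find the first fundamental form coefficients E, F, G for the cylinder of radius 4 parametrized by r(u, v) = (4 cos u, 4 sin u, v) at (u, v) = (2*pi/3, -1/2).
E = 16;  F = 0;  G = 1

Partials: r_u = (-4*sin(u), 4*cos(u), 0), r_v = (0, 0, 1). As functions of (u, v):
  E = r_u · r_u = 16,
  F = r_u · r_v = 0,
  G = r_v · r_v = 1.
Evaluating at (u, v) = (2*pi/3, -1/2): E = 16, F = 0, G = 1.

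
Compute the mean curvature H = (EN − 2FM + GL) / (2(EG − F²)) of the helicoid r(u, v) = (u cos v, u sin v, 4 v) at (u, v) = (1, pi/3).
H = 0

With E = 1, F = 0, G = u^2 + 16, L = 0, M = -4/sqrt(u^2 + 16), N = 0, assemble
  H = (EN − 2FM + GL) / (2(EG − F²)) = 0.
At (u, v) = (1, pi/3): H = 0.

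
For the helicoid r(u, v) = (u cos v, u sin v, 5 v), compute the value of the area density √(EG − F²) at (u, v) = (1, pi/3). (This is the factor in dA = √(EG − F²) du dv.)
√(EG − F²)|_{(1, pi/3)} = sqrt(26)

E = 1, F = 0, G = u^2 + 25, so EG − F² = u^2 + 25. Taking the positive square root: √(EG − F²) = sqrt(u^2 + 25). At (u, v) = (1, pi/3): sqrt(26).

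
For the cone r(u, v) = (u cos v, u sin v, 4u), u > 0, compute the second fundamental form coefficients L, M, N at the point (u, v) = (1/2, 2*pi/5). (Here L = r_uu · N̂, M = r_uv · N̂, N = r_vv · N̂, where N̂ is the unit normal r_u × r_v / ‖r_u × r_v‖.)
L = 0;  M = 0;  N = 2*sqrt(17)/17

Compute the unit normal N̂(u, v) = (-4*sqrt(17)*u*cos(v)/(17*Abs(u)), -4*sqrt(17)*u*sin(v)/(17*Abs(u)), sqrt(17)*u/(17*Abs(u))), and the second partials r_uu, r_uv, r_vv. Take dot products:
  L(u, v) = r_uu · N̂ = 0,
  M(u, v) = r_uv · N̂ = 0,
  N(u, v) = r_vv · N̂ = 4*sqrt(17)*u^2/(17*Abs(u)).
Evaluating at (u, v) = (1/2, 2*pi/5):
  L = 0, M = 0, N = 2*sqrt(17)/17.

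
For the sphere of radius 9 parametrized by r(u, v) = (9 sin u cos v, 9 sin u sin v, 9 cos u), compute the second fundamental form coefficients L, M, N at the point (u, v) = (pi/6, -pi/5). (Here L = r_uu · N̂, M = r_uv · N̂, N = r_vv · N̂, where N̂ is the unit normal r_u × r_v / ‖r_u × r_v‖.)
L = -9;  M = 0;  N = -9/4

Compute the unit normal N̂(u, v) = (sin(u)^2*cos(v)/Abs(sin(u)), sin(u)^2*sin(v)/Abs(sin(u)), sin(2*u)/(2*Abs(sin(u)))), and the second partials r_uu, r_uv, r_vv. Take dot products:
  L(u, v) = r_uu · N̂ = -9*sin(u)/Abs(sin(u)),
  M(u, v) = r_uv · N̂ = 0,
  N(u, v) = r_vv · N̂ = -9*sin(u)^3/Abs(sin(u)).
Evaluating at (u, v) = (pi/6, -pi/5):
  L = -9, M = 0, N = -9/4.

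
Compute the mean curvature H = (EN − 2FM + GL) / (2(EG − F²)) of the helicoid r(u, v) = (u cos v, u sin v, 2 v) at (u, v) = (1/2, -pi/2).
H = 0

With E = 1, F = 0, G = u^2 + 4, L = 0, M = -2/sqrt(u^2 + 4), N = 0, assemble
  H = (EN − 2FM + GL) / (2(EG − F²)) = 0.
At (u, v) = (1/2, -pi/2): H = 0.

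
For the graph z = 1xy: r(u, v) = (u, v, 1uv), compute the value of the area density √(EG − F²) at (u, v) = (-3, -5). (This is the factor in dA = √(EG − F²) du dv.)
√(EG − F²)|_{(-3, -5)} = sqrt(35)

E = v^2 + 1, F = u*v, G = u^2 + 1, so EG − F² = u^2 + v^2 + 1. Taking the positive square root: √(EG − F²) = sqrt(u^2 + v^2 + 1). At (u, v) = (-3, -5): sqrt(35).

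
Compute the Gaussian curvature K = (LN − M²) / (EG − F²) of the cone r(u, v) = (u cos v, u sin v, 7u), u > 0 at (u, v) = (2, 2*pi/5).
K = 0

Coefficients of the first fundamental form: E = 50, F = 0, G = u^2.
Coefficients of the second fundamental form: L = 0, M = 0, N = 7*sqrt(2)*u^2/(10*Abs(u)).
Assemble K = (LN − M²)/(EG − F²) = 0. At (u, v) = (2, 2*pi/5): K = 0.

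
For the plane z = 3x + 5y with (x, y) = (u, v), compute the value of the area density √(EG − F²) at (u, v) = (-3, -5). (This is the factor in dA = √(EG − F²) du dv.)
√(EG − F²)|_{(-3, -5)} = sqrt(35)

E = 10, F = 15, G = 26, so EG − F² = 35. Taking the positive square root: √(EG − F²) = sqrt(35). At (u, v) = (-3, -5): sqrt(35).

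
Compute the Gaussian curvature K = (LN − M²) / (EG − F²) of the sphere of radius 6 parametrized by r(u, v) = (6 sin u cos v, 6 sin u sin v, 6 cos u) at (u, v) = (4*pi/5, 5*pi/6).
K = 1/36

Coefficients of the first fundamental form: E = 36, F = 0, G = 36*sin(u)^2.
Coefficients of the second fundamental form: L = -6*sin(u)/Abs(sin(u)), M = 0, N = -6*sin(u)^3/Abs(sin(u)).
Assemble K = (LN − M²)/(EG − F²) = 1/36. At (u, v) = (4*pi/5, 5*pi/6): K = 1/36.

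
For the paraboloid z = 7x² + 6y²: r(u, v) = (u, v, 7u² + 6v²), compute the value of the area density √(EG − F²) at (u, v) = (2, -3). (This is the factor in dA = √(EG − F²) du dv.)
√(EG − F²)|_{(2, -3)} = sqrt(2081)

E = 196*u^2 + 1, F = 168*u*v, G = 144*v^2 + 1, so EG − F² = 196*u^2 + 144*v^2 + 1. Taking the positive square root: √(EG − F²) = sqrt(196*u^2 + 144*v^2 + 1). At (u, v) = (2, -3): sqrt(2081).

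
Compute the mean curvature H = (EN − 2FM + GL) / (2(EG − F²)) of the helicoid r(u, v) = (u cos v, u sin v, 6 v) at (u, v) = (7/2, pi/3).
H = 0

With E = 1, F = 0, G = u^2 + 36, L = 0, M = -6/sqrt(u^2 + 36), N = 0, assemble
  H = (EN − 2FM + GL) / (2(EG − F²)) = 0.
At (u, v) = (7/2, pi/3): H = 0.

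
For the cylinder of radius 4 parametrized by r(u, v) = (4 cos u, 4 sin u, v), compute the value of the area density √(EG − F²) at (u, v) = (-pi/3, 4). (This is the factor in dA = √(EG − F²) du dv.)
√(EG − F²)|_{(-pi/3, 4)} = 4

E = 16, F = 0, G = 1, so EG − F² = 16. Taking the positive square root: √(EG − F²) = 4. At (u, v) = (-pi/3, 4): 4.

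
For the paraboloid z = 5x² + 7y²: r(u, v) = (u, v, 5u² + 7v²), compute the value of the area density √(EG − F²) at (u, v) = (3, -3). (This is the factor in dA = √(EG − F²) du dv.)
√(EG − F²)|_{(3, -3)} = sqrt(2665)

E = 100*u^2 + 1, F = 140*u*v, G = 196*v^2 + 1, so EG − F² = 100*u^2 + 196*v^2 + 1. Taking the positive square root: √(EG − F²) = sqrt(100*u^2 + 196*v^2 + 1). At (u, v) = (3, -3): sqrt(2665).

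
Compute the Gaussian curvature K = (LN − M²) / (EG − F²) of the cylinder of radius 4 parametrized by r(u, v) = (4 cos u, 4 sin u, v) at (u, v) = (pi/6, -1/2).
K = 0

Coefficients of the first fundamental form: E = 16, F = 0, G = 1.
Coefficients of the second fundamental form: L = -4, M = 0, N = 0.
Assemble K = (LN − M²)/(EG − F²) = 0. At (u, v) = (pi/6, -1/2): K = 0.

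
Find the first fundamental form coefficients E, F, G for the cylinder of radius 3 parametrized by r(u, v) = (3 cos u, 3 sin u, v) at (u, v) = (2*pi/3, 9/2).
E = 9;  F = 0;  G = 1

Partials: r_u = (-3*sin(u), 3*cos(u), 0), r_v = (0, 0, 1). As functions of (u, v):
  E = r_u · r_u = 9,
  F = r_u · r_v = 0,
  G = r_v · r_v = 1.
Evaluating at (u, v) = (2*pi/3, 9/2): E = 9, F = 0, G = 1.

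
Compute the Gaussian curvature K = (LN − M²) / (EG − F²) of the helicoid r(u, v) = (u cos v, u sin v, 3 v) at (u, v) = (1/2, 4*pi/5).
K = -144/1369

Coefficients of the first fundamental form: E = 1, F = 0, G = u^2 + 9.
Coefficients of the second fundamental form: L = 0, M = -3/sqrt(u^2 + 9), N = 0.
Assemble K = (LN − M²)/(EG − F²) = -9/(u^2 + 9)^2. At (u, v) = (1/2, 4*pi/5): K = -144/1369.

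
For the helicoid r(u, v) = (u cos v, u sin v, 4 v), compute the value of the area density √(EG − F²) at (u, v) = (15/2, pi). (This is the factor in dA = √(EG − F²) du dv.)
√(EG − F²)|_{(15/2, pi)} = 17/2

E = 1, F = 0, G = u^2 + 16, so EG − F² = u^2 + 16. Taking the positive square root: √(EG − F²) = sqrt(u^2 + 16). At (u, v) = (15/2, pi): 17/2.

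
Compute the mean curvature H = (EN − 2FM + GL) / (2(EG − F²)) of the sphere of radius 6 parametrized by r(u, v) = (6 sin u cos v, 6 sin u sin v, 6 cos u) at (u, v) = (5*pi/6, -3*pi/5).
H = -1/6

With E = 36, F = 0, G = 36*sin(u)^2, L = -6*sin(u)/Abs(sin(u)), M = 0, N = -6*sin(u)^3/Abs(sin(u)), assemble
  H = (EN − 2FM + GL) / (2(EG − F²)) = -sin(u)/(6*Abs(sin(u))).
At (u, v) = (5*pi/6, -3*pi/5): H = -1/6.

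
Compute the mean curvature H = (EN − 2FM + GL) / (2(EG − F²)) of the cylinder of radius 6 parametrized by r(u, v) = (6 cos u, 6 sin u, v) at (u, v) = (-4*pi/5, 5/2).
H = -1/12

With E = 36, F = 0, G = 1, L = -6, M = 0, N = 0, assemble
  H = (EN − 2FM + GL) / (2(EG − F²)) = -1/12.
At (u, v) = (-4*pi/5, 5/2): H = -1/12.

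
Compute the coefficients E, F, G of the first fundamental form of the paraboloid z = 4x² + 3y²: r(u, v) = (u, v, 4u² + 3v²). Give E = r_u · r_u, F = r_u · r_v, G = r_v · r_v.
E = 64*u^2 + 1;  F = 48*u*v;  G = 36*v^2 + 1

Compute partials: r_u = (1, 0, 8*u), r_v = (0, 1, 6*v). Then
  E = r_u · r_u = 64*u^2 + 1,
  F = r_u · r_v = 48*u*v,
  G = r_v · r_v = 36*v^2 + 1.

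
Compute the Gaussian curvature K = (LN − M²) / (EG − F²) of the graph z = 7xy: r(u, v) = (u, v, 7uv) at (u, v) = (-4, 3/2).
K = -784/12823561

Coefficients of the first fundamental form: E = 49*v^2 + 1, F = 49*u*v, G = 49*u^2 + 1.
Coefficients of the second fundamental form: L = 0, M = 7/sqrt(49*u^2 + 49*v^2 + 1), N = 0.
Assemble K = (LN − M²)/(EG − F²) = -49/(2401*u^4 + 4802*u^2*v^2 + 98*u^2 + 2401*v^4 + 98*v^2 + 1). At (u, v) = (-4, 3/2): K = -784/12823561.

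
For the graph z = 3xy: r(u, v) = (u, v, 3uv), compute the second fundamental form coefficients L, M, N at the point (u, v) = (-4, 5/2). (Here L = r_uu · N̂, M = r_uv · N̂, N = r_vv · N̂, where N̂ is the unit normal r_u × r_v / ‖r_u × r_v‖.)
L = 0;  M = 6*sqrt(805)/805;  N = 0

Compute the unit normal N̂(u, v) = (-3*v/sqrt(9*u^2 + 9*v^2 + 1), -3*u/sqrt(9*u^2 + 9*v^2 + 1), 1/sqrt(9*u^2 + 9*v^2 + 1)), and the second partials r_uu, r_uv, r_vv. Take dot products:
  L(u, v) = r_uu · N̂ = 0,
  M(u, v) = r_uv · N̂ = 3/sqrt(9*u^2 + 9*v^2 + 1),
  N(u, v) = r_vv · N̂ = 0.
Evaluating at (u, v) = (-4, 5/2):
  L = 0, M = 6*sqrt(805)/805, N = 0.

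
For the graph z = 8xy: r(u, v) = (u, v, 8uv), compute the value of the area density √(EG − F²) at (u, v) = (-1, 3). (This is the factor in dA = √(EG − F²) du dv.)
√(EG − F²)|_{(-1, 3)} = sqrt(641)

E = 64*v^2 + 1, F = 64*u*v, G = 64*u^2 + 1, so EG − F² = 64*u^2 + 64*v^2 + 1. Taking the positive square root: √(EG − F²) = sqrt(64*u^2 + 64*v^2 + 1). At (u, v) = (-1, 3): sqrt(641).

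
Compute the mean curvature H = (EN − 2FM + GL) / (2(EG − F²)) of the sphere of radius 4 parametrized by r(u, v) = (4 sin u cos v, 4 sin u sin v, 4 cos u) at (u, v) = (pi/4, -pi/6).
H = -1/4

With E = 16, F = 0, G = 16*sin(u)^2, L = -4*sin(u)/Abs(sin(u)), M = 0, N = -4*sin(u)^3/Abs(sin(u)), assemble
  H = (EN − 2FM + GL) / (2(EG − F²)) = -sin(u)/(4*Abs(sin(u))).
At (u, v) = (pi/4, -pi/6): H = -1/4.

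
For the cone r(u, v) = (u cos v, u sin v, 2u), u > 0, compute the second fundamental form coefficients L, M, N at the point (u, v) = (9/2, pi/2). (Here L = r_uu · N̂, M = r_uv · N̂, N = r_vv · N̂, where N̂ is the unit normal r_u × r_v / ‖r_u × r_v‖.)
L = 0;  M = 0;  N = 9*sqrt(5)/5

Compute the unit normal N̂(u, v) = (-2*sqrt(5)*u*cos(v)/(5*Abs(u)), -2*sqrt(5)*u*sin(v)/(5*Abs(u)), sqrt(5)*u/(5*Abs(u))), and the second partials r_uu, r_uv, r_vv. Take dot products:
  L(u, v) = r_uu · N̂ = 0,
  M(u, v) = r_uv · N̂ = 0,
  N(u, v) = r_vv · N̂ = 2*sqrt(5)*u^2/(5*Abs(u)).
Evaluating at (u, v) = (9/2, pi/2):
  L = 0, M = 0, N = 9*sqrt(5)/5.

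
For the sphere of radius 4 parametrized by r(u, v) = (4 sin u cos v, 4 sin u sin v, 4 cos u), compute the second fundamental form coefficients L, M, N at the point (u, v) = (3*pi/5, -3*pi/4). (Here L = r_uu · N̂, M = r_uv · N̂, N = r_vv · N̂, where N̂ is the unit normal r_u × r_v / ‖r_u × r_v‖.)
L = -4;  M = 0;  N = -5/2 - sqrt(5)/2

Compute the unit normal N̂(u, v) = (sin(u)^2*cos(v)/Abs(sin(u)), sin(u)^2*sin(v)/Abs(sin(u)), sin(2*u)/(2*Abs(sin(u)))), and the second partials r_uu, r_uv, r_vv. Take dot products:
  L(u, v) = r_uu · N̂ = -4*sin(u)/Abs(sin(u)),
  M(u, v) = r_uv · N̂ = 0,
  N(u, v) = r_vv · N̂ = -4*sin(u)^3/Abs(sin(u)).
Evaluating at (u, v) = (3*pi/5, -3*pi/4):
  L = -4, M = 0, N = -5/2 - sqrt(5)/2.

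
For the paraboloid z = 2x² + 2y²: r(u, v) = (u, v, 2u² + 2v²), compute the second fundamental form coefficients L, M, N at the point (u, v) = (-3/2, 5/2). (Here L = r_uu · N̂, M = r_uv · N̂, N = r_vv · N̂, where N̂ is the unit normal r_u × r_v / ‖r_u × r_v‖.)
L = 4*sqrt(137)/137;  M = 0;  N = 4*sqrt(137)/137

Compute the unit normal N̂(u, v) = (-4*u/sqrt(16*u^2 + 16*v^2 + 1), -4*v/sqrt(16*u^2 + 16*v^2 + 1), 1/sqrt(16*u^2 + 16*v^2 + 1)), and the second partials r_uu, r_uv, r_vv. Take dot products:
  L(u, v) = r_uu · N̂ = 4/sqrt(16*u^2 + 16*v^2 + 1),
  M(u, v) = r_uv · N̂ = 0,
  N(u, v) = r_vv · N̂ = 4/sqrt(16*u^2 + 16*v^2 + 1).
Evaluating at (u, v) = (-3/2, 5/2):
  L = 4*sqrt(137)/137, M = 0, N = 4*sqrt(137)/137.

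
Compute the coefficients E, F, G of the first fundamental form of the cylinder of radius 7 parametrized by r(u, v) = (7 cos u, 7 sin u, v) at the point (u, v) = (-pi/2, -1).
E = 49;  F = 0;  G = 1

Partials: r_u = (-7*sin(u), 7*cos(u), 0), r_v = (0, 0, 1). As functions of (u, v):
  E = r_u · r_u = 49,
  F = r_u · r_v = 0,
  G = r_v · r_v = 1.
Evaluating at (u, v) = (-pi/2, -1): E = 49, F = 0, G = 1.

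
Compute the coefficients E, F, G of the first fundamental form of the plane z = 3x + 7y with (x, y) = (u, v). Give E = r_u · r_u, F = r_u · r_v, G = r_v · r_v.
E = 10;  F = 21;  G = 50

Compute partials: r_u = (1, 0, 3), r_v = (0, 1, 7). Then
  E = r_u · r_u = 10,
  F = r_u · r_v = 21,
  G = r_v · r_v = 50.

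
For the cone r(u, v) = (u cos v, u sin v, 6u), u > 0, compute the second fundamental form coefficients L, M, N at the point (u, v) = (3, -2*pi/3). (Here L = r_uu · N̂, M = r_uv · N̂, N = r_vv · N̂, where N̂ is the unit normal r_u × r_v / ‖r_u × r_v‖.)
L = 0;  M = 0;  N = 18*sqrt(37)/37

Compute the unit normal N̂(u, v) = (-6*sqrt(37)*u*cos(v)/(37*Abs(u)), -6*sqrt(37)*u*sin(v)/(37*Abs(u)), sqrt(37)*u/(37*Abs(u))), and the second partials r_uu, r_uv, r_vv. Take dot products:
  L(u, v) = r_uu · N̂ = 0,
  M(u, v) = r_uv · N̂ = 0,
  N(u, v) = r_vv · N̂ = 6*sqrt(37)*u^2/(37*Abs(u)).
Evaluating at (u, v) = (3, -2*pi/3):
  L = 0, M = 0, N = 18*sqrt(37)/37.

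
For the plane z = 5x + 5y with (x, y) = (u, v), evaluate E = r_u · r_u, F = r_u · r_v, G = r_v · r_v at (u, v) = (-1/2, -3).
E = 26;  F = 25;  G = 26

Partials: r_u = (1, 0, 5), r_v = (0, 1, 5). As functions of (u, v):
  E = r_u · r_u = 26,
  F = r_u · r_v = 25,
  G = r_v · r_v = 26.
Evaluating at (u, v) = (-1/2, -3): E = 26, F = 25, G = 26.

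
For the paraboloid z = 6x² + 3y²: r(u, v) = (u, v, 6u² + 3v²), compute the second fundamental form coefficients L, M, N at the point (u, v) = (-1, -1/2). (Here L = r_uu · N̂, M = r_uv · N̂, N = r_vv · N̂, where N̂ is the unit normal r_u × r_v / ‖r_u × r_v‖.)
L = 6*sqrt(154)/77;  M = 0;  N = 3*sqrt(154)/77

Compute the unit normal N̂(u, v) = (-12*u/sqrt(144*u^2 + 36*v^2 + 1), -6*v/sqrt(144*u^2 + 36*v^2 + 1), 1/sqrt(144*u^2 + 36*v^2 + 1)), and the second partials r_uu, r_uv, r_vv. Take dot products:
  L(u, v) = r_uu · N̂ = 12/sqrt(144*u^2 + 36*v^2 + 1),
  M(u, v) = r_uv · N̂ = 0,
  N(u, v) = r_vv · N̂ = 6/sqrt(144*u^2 + 36*v^2 + 1).
Evaluating at (u, v) = (-1, -1/2):
  L = 6*sqrt(154)/77, M = 0, N = 3*sqrt(154)/77.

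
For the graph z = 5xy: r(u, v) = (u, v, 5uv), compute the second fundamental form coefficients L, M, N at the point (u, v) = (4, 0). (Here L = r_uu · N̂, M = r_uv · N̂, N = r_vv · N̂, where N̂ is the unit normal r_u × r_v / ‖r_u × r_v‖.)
L = 0;  M = 5*sqrt(401)/401;  N = 0

Compute the unit normal N̂(u, v) = (-5*v/sqrt(25*u^2 + 25*v^2 + 1), -5*u/sqrt(25*u^2 + 25*v^2 + 1), 1/sqrt(25*u^2 + 25*v^2 + 1)), and the second partials r_uu, r_uv, r_vv. Take dot products:
  L(u, v) = r_uu · N̂ = 0,
  M(u, v) = r_uv · N̂ = 5/sqrt(25*u^2 + 25*v^2 + 1),
  N(u, v) = r_vv · N̂ = 0.
Evaluating at (u, v) = (4, 0):
  L = 0, M = 5*sqrt(401)/401, N = 0.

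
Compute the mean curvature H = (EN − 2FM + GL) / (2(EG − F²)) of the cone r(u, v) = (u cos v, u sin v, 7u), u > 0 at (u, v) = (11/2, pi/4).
H = 7*sqrt(2)/110

With E = 50, F = 0, G = u^2, L = 0, M = 0, N = 7*sqrt(2)*u^2/(10*Abs(u)), assemble
  H = (EN − 2FM + GL) / (2(EG − F²)) = 7*sqrt(2)/(20*Abs(u)).
At (u, v) = (11/2, pi/4): H = 7*sqrt(2)/110.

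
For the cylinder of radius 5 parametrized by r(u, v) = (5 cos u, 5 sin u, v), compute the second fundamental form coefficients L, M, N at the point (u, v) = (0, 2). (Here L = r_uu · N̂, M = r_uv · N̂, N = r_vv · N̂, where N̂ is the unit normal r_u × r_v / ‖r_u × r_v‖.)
L = -5;  M = 0;  N = 0

Compute the unit normal N̂(u, v) = (cos(u), sin(u), 0), and the second partials r_uu, r_uv, r_vv. Take dot products:
  L(u, v) = r_uu · N̂ = -5,
  M(u, v) = r_uv · N̂ = 0,
  N(u, v) = r_vv · N̂ = 0.
Evaluating at (u, v) = (0, 2):
  L = -5, M = 0, N = 0.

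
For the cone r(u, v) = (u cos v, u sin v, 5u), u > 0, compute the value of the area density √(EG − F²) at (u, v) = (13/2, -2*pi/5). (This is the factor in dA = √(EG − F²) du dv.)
√(EG − F²)|_{(13/2, -2*pi/5)} = 13*sqrt(26)/2

E = 26, F = 0, G = u^2, so EG − F² = 26*u^2. Taking the positive square root: √(EG − F²) = sqrt(26)*Abs(u). At (u, v) = (13/2, -2*pi/5): 13*sqrt(26)/2.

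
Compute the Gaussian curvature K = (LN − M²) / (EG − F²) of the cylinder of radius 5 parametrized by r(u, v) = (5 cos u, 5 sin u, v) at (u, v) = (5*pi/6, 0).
K = 0

Coefficients of the first fundamental form: E = 25, F = 0, G = 1.
Coefficients of the second fundamental form: L = -5, M = 0, N = 0.
Assemble K = (LN − M²)/(EG − F²) = 0. At (u, v) = (5*pi/6, 0): K = 0.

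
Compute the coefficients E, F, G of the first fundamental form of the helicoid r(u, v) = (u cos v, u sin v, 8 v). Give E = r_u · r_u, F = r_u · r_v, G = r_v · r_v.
E = 1;  F = 0;  G = u^2 + 64

Compute partials: r_u = (cos(v), sin(v), 0), r_v = (-u*sin(v), u*cos(v), 8). Then
  E = r_u · r_u = 1,
  F = r_u · r_v = 0,
  G = r_v · r_v = u^2 + 64.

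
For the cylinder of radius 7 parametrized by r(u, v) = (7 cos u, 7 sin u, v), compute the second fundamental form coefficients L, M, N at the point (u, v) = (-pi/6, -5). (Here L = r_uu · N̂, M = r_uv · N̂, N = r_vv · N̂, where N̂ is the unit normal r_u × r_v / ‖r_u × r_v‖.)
L = -7;  M = 0;  N = 0

Compute the unit normal N̂(u, v) = (cos(u), sin(u), 0), and the second partials r_uu, r_uv, r_vv. Take dot products:
  L(u, v) = r_uu · N̂ = -7,
  M(u, v) = r_uv · N̂ = 0,
  N(u, v) = r_vv · N̂ = 0.
Evaluating at (u, v) = (-pi/6, -5):
  L = -7, M = 0, N = 0.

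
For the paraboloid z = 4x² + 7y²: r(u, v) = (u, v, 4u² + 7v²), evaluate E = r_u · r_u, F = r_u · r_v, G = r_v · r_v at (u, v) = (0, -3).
E = 1;  F = 0;  G = 1765

Partials: r_u = (1, 0, 8*u), r_v = (0, 1, 14*v). As functions of (u, v):
  E = r_u · r_u = 64*u^2 + 1,
  F = r_u · r_v = 112*u*v,
  G = r_v · r_v = 196*v^2 + 1.
Evaluating at (u, v) = (0, -3): E = 1, F = 0, G = 1765.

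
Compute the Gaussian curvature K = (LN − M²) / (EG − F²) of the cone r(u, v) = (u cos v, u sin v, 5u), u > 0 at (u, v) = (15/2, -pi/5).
K = 0

Coefficients of the first fundamental form: E = 26, F = 0, G = u^2.
Coefficients of the second fundamental form: L = 0, M = 0, N = 5*sqrt(26)*u^2/(26*Abs(u)).
Assemble K = (LN − M²)/(EG − F²) = 0. At (u, v) = (15/2, -pi/5): K = 0.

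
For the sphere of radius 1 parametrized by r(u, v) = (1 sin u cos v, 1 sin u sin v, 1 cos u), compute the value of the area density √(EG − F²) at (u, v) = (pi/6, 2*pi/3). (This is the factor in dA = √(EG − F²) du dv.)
√(EG − F²)|_{(pi/6, 2*pi/3)} = 1/2

E = 1, F = 0, G = sin(u)^2, so EG − F² = sin(u)^2. Taking the positive square root: √(EG − F²) = Abs(sin(u)). At (u, v) = (pi/6, 2*pi/3): 1/2.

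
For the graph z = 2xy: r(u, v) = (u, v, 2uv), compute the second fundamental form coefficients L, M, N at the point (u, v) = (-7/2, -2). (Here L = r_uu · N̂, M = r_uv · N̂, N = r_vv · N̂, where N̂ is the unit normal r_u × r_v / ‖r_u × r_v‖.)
L = 0;  M = sqrt(66)/33;  N = 0

Compute the unit normal N̂(u, v) = (-2*v/sqrt(4*u^2 + 4*v^2 + 1), -2*u/sqrt(4*u^2 + 4*v^2 + 1), 1/sqrt(4*u^2 + 4*v^2 + 1)), and the second partials r_uu, r_uv, r_vv. Take dot products:
  L(u, v) = r_uu · N̂ = 0,
  M(u, v) = r_uv · N̂ = 2/sqrt(4*u^2 + 4*v^2 + 1),
  N(u, v) = r_vv · N̂ = 0.
Evaluating at (u, v) = (-7/2, -2):
  L = 0, M = sqrt(66)/33, N = 0.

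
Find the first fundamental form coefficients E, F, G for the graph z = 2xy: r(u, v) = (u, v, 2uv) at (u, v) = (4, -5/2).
E = 26;  F = -40;  G = 65

Partials: r_u = (1, 0, 2*v), r_v = (0, 1, 2*u). As functions of (u, v):
  E = r_u · r_u = 4*v^2 + 1,
  F = r_u · r_v = 4*u*v,
  G = r_v · r_v = 4*u^2 + 1.
Evaluating at (u, v) = (4, -5/2): E = 26, F = -40, G = 65.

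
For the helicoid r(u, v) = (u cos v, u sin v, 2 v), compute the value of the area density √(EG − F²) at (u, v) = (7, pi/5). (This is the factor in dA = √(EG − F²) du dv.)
√(EG − F²)|_{(7, pi/5)} = sqrt(53)

E = 1, F = 0, G = u^2 + 4, so EG − F² = u^2 + 4. Taking the positive square root: √(EG − F²) = sqrt(u^2 + 4). At (u, v) = (7, pi/5): sqrt(53).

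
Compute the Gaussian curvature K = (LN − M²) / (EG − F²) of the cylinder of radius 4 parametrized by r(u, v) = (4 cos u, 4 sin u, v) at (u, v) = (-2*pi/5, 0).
K = 0

Coefficients of the first fundamental form: E = 16, F = 0, G = 1.
Coefficients of the second fundamental form: L = -4, M = 0, N = 0.
Assemble K = (LN − M²)/(EG − F²) = 0. At (u, v) = (-2*pi/5, 0): K = 0.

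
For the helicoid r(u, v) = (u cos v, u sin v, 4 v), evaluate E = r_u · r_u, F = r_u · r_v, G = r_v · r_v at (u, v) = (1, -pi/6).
E = 1;  F = 0;  G = 17

Partials: r_u = (cos(v), sin(v), 0), r_v = (-u*sin(v), u*cos(v), 4). As functions of (u, v):
  E = r_u · r_u = 1,
  F = r_u · r_v = 0,
  G = r_v · r_v = u^2 + 16.
Evaluating at (u, v) = (1, -pi/6): E = 1, F = 0, G = 17.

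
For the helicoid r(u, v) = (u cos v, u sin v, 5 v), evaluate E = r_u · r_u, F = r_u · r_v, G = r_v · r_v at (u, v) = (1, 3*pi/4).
E = 1;  F = 0;  G = 26

Partials: r_u = (cos(v), sin(v), 0), r_v = (-u*sin(v), u*cos(v), 5). As functions of (u, v):
  E = r_u · r_u = 1,
  F = r_u · r_v = 0,
  G = r_v · r_v = u^2 + 25.
Evaluating at (u, v) = (1, 3*pi/4): E = 1, F = 0, G = 26.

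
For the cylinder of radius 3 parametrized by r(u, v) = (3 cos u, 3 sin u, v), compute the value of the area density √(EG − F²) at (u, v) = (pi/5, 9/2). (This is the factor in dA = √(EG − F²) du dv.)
√(EG − F²)|_{(pi/5, 9/2)} = 3

E = 9, F = 0, G = 1, so EG − F² = 9. Taking the positive square root: √(EG − F²) = 3. At (u, v) = (pi/5, 9/2): 3.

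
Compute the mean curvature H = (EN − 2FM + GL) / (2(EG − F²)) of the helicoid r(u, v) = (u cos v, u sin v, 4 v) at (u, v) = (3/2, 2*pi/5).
H = 0

With E = 1, F = 0, G = u^2 + 16, L = 0, M = -4/sqrt(u^2 + 16), N = 0, assemble
  H = (EN − 2FM + GL) / (2(EG − F²)) = 0.
At (u, v) = (3/2, 2*pi/5): H = 0.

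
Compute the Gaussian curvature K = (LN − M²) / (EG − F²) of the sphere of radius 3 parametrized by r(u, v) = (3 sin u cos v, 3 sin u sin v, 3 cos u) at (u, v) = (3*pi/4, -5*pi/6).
K = 1/9

Coefficients of the first fundamental form: E = 9, F = 0, G = 9*sin(u)^2.
Coefficients of the second fundamental form: L = -3*sin(u)/Abs(sin(u)), M = 0, N = -3*sin(u)^3/Abs(sin(u)).
Assemble K = (LN − M²)/(EG − F²) = 1/9. At (u, v) = (3*pi/4, -5*pi/6): K = 1/9.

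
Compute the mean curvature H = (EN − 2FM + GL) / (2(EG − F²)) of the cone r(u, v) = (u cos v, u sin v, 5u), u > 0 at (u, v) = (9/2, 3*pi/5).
H = 5*sqrt(26)/234

With E = 26, F = 0, G = u^2, L = 0, M = 0, N = 5*sqrt(26)*u^2/(26*Abs(u)), assemble
  H = (EN − 2FM + GL) / (2(EG − F²)) = 5*sqrt(26)/(52*Abs(u)).
At (u, v) = (9/2, 3*pi/5): H = 5*sqrt(26)/234.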